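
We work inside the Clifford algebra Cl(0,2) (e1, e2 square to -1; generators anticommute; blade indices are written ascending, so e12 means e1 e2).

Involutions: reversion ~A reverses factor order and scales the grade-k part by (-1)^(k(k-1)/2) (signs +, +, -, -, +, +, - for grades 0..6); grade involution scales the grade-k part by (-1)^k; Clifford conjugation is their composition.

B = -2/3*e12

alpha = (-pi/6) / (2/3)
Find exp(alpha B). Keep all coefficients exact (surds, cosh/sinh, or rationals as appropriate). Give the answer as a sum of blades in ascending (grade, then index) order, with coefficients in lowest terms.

B^2 = (-2/3)^2*(e12)^2 = 4/9*(-1) = -4/9 (a basis 2-blade squares to minus the product of its generators' squares).
B^2 = -4/9 — circular case — the even/odd split gives cos and sin: l = 2/3, alpha*l = -pi/6, so exp(alpha B) = cos(-pi/6) + (sin(-pi/6)/(2/3))*B = sqrt(3)/2 + (-3/4)*B.
Answer: sqrt(3)/2 + 1/2*e12


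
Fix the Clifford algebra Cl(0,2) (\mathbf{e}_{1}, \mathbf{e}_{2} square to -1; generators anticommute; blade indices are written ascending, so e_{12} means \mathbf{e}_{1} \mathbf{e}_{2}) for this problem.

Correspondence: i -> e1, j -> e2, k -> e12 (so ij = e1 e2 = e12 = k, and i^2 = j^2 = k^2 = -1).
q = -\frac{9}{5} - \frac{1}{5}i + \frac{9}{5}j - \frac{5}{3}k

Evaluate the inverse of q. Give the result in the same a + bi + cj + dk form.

In blades: q = -\frac{9}{5} - \frac{1}{5} e_{1} + \frac{9}{5} e_{2} - \frac{5}{3} e_{12}.
With qbar = -\frac{9}{5} + \frac{1}{5} e_{1} - \frac{9}{5} e_{2} + \frac{5}{3} e_{12} (scalar fixed, mapped units negated), q qbar = \frac{2092}{225} (the sum of squared coefficients), so q^-1 = qbar / (\frac{2092}{225}) = -\frac{405}{2092} + \frac{45}{2092} e_{1} - \frac{405}{2092} e_{2} + \frac{375}{2092} e_{12}; translating back:
Answer: -\frac{405}{2092} + \frac{45}{2092}i - \frac{405}{2092}j + \frac{375}{2092}k


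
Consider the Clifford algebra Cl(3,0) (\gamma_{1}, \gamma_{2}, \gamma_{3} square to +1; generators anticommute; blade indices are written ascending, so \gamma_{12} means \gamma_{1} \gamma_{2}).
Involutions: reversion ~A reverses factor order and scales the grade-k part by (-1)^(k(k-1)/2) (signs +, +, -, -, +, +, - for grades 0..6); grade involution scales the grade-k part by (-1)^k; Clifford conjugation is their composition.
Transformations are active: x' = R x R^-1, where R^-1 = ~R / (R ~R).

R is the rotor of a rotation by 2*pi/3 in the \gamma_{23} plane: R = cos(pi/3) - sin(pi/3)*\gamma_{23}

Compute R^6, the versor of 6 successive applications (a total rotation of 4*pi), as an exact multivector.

Half-angle bookkeeping: 6 applications in \gamma_{23} add up to rotor phase 6*pi/3 = 2 \pi, so R^6 = cos(2 \pi) - sin(2 \pi)*\gamma_{23}.
cos(2 \pi) = 1 and sin(2 \pi) = 0, so R^6 = 1. The total rotation 4*pi is 2 full turns, so every vector returns to itself, yet the rotor is +1, back on the identity sheet (an even number of 2*pi turns).
Answer: 1


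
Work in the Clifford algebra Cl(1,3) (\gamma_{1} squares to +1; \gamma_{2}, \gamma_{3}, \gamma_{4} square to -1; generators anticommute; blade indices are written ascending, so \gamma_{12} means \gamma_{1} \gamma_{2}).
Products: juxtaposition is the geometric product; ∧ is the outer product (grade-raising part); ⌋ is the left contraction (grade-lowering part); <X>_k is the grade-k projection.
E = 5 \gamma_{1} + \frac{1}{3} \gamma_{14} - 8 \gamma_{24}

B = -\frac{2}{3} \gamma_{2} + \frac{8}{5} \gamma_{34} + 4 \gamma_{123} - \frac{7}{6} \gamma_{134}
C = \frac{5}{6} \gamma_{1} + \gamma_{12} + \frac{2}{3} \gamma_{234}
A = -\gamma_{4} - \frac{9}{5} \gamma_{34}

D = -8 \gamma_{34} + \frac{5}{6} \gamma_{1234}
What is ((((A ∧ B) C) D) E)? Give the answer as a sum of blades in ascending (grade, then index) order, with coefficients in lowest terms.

step 1: -\frac{2}{3} \gamma_{24} + \frac{6}{5} \gamma_{234} + 4 \gamma_{1234}
step 2: \frac{4}{5} + \frac{8}{3} \gamma_{1} - \frac{4}{9} \gamma_{3} - \frac{2}{3} \gamma_{14} + 4 \gamma_{34} - \frac{5}{9} \gamma_{124} + \frac{6}{5} \gamma_{134} - \frac{10}{3} \gamma_{234} - \gamma_{1234}
step 3: \frac{197}{6} + \frac{557}{45} \gamma_{1} - \frac{83}{3} \gamma_{2} - \frac{25}{54} \gamma_{3} - \frac{32}{9} \gamma_{4} - \frac{34}{3} \gamma_{12} + \frac{16}{3} \gamma_{13} - \frac{5}{9} \gamma_{23} - \frac{32}{5} \gamma_{34} + \frac{40}{9} \gamma_{123} + \frac{10}{27} \gamma_{124} - \frac{64}{3} \gamma_{134} + \frac{20}{9} \gamma_{234} + \frac{2}{3} \gamma_{1234}
step 4: \frac{557}{9} + \frac{2987}{18} \gamma_{1} + \frac{6884}{81} \gamma_{2} - \frac{112}{3} \gamma_{3} - \frac{29323}{135} \gamma_{4} + \frac{415}{3} \gamma_{12} - \frac{239}{270} \gamma_{13} - \frac{1115}{18} \gamma_{14} - \frac{1294}{45} \gamma_{23} - \frac{6940}{27} \gamma_{24} - 104 \gamma_{34} - \frac{4663}{27} \gamma_{123} - \frac{449}{5} \gamma_{124} - \frac{10919}{162} \gamma_{134} - \frac{50}{9} \gamma_{234} + \frac{847}{27} \gamma_{1234}
Answer: \frac{557}{9} + \frac{2987}{18} \gamma_{1} + \frac{6884}{81} \gamma_{2} - \frac{112}{3} \gamma_{3} - \frac{29323}{135} \gamma_{4} + \frac{415}{3} \gamma_{12} - \frac{239}{270} \gamma_{13} - \frac{1115}{18} \gamma_{14} - \frac{1294}{45} \gamma_{23} - \frac{6940}{27} \gamma_{24} - 104 \gamma_{34} - \frac{4663}{27} \gamma_{123} - \frac{449}{5} \gamma_{124} - \frac{10919}{162} \gamma_{134} - \frac{50}{9} \gamma_{234} + \frac{847}{27} \gamma_{1234}


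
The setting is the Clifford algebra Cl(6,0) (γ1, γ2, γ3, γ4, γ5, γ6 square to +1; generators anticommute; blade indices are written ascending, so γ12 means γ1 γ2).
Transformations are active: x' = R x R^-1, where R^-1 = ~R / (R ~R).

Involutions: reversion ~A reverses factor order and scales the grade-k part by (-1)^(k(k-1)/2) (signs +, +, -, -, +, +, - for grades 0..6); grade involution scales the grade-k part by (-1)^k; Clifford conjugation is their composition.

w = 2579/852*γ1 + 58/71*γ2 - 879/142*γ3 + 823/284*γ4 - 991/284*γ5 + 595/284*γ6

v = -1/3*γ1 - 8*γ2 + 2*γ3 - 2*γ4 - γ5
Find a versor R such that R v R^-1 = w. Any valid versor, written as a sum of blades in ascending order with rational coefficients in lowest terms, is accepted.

The midline construction: v and w both square to 658/9, so reflecting in their sum 765/284*γ1 - 510/71*γ2 - 595/142*γ3 + 255/284*γ4 - 1275/284*γ5 + 595/284*γ6 exchanges them.
Answer: 765/284*γ1 - 510/71*γ2 - 595/142*γ3 + 255/284*γ4 - 1275/284*γ5 + 595/284*γ6


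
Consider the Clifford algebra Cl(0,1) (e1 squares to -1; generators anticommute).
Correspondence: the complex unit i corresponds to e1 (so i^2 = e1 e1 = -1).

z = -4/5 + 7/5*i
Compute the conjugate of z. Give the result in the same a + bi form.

In blades: z = -4/5 + 7/5*e1.
Conjugation here is Clifford conjugation: the scalar is fixed and the grade-1 and grade-2 blades all flip sign, giving -4/5 - 7/5*e1; translating back:
Answer: -4/5 - 7/5*i


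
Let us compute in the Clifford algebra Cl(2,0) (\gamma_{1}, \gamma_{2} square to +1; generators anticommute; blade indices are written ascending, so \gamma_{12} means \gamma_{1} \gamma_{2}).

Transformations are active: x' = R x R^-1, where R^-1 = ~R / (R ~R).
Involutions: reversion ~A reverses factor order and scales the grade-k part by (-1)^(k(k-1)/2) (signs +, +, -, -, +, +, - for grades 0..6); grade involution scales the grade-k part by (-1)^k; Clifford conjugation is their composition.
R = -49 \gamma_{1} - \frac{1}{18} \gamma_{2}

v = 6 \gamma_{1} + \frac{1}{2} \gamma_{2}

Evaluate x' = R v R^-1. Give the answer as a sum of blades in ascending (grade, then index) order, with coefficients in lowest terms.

~R = -49 \gamma_{1} - \frac{1}{18} \gamma_{2}, and R ~R = \frac{777925}{324}, so R^-1 = ~R / (\frac{777925}{324}).
R v = -\frac{10585}{36} - \frac{145}{6} \gamma_{12}
Answer: \frac{32196}{5365} \gamma_{1} - \frac{5219}{10730} \gamma_{2}


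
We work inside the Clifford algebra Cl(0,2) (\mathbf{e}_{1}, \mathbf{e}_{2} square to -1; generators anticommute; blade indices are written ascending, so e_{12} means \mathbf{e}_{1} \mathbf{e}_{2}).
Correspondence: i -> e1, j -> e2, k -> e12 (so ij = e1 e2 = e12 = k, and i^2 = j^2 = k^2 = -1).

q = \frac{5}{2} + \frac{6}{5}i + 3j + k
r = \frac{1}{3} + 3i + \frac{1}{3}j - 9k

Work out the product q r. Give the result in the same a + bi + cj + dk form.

In blades: q = \frac{5}{2} + \frac{6}{5} e_{1} + 3 e_{2} + e_{12}, r = \frac{1}{3} + 3 e_{1} + \frac{1}{3} e_{2} - 9 e_{12}.
Distribute q over r term by term (generator squares from the signature, products reordered to ascending indices): (\frac{5}{2})*r = \frac{5}{6} + \frac{15}{2} e_{1} + \frac{5}{6} e_{2} - \frac{45}{2} e_{12}; (\frac{6}{5} e_{1})*r = -\frac{18}{5} + \frac{2}{5} e_{1} + \frac{54}{5} e_{2} + \frac{2}{5} e_{12}; (3 e_{2})*r = -1 - 27 e_{1} + e_{2} - 9 e_{12}; (e_{12})*r = 9 - \frac{1}{3} e_{1} + 3 e_{2} + \frac{1}{3} e_{12}.
Sum: \frac{157}{30} - \frac{583}{30} e_{1} + \frac{469}{30} e_{2} - \frac{923}{30} e_{12}; translating back through the correspondence:
Answer: \frac{157}{30} - \frac{583}{30}i + \frac{469}{30}j - \frac{923}{30}k


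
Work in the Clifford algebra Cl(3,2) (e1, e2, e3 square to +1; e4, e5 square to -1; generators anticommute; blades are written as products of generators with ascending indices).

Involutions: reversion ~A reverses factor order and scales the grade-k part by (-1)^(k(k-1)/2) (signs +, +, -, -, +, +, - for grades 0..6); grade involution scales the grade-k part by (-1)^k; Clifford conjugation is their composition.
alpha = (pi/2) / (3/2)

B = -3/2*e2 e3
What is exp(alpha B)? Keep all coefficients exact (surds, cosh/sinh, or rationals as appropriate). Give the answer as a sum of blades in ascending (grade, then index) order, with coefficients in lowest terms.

B^2 = (-3/2)^2*(e2 e3)^2 = 9/4*(-1) = -9/4 (a basis 2-blade squares to minus the product of its generators' squares).
B^2 = -9/4 — circular case — the even/odd split gives cos and sin: l = 3/2, alpha*l = pi/2, so exp(alpha B) = cos(pi/2) + (sin(pi/2)/(3/2))*B = 0 + (2/3)*B.
Answer: -e2 e3


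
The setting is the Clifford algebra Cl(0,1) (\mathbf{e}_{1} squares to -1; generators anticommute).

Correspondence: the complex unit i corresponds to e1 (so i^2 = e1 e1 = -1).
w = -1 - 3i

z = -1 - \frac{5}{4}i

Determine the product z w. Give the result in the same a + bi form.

In blades: z = -1 - \frac{5}{4} e_{1}, w = -1 - 3 e_{1}.
Distribute z over w term by term (generator squares from the signature, products reordered to ascending indices): (-1)*w = 1 + 3 e_{1}; (-\frac{5}{4} e_{1})*w = -\frac{15}{4} + \frac{5}{4} e_{1}.
Sum: -\frac{11}{4} + \frac{17}{4} e_{1}; translating back through the correspondence:
Answer: -\frac{11}{4} + \frac{17}{4}i


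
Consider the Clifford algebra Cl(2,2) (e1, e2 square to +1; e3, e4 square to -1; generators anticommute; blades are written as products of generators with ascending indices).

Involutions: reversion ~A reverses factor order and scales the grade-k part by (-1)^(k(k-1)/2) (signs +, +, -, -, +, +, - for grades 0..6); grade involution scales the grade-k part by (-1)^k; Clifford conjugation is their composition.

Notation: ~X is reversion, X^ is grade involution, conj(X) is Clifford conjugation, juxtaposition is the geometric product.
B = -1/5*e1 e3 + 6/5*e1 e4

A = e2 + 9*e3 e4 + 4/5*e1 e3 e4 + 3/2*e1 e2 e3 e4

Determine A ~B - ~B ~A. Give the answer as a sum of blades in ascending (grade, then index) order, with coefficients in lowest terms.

first term: 24/25*e3 + 4/25*e4 + 54/5*e1 e3 + 9/5*e1 e4 - 9/5*e2 e3 - 3/10*e2 e4 - 1/5*e1 e2 e3 + 6/5*e1 e2 e4
second term: -24/25*e3 - 4/25*e4 + 54/5*e1 e3 + 9/5*e1 e4 - 9/5*e2 e3 - 3/10*e2 e4 - 1/5*e1 e2 e3 + 6/5*e1 e2 e4
Answer: 48/25*e3 + 8/25*e4


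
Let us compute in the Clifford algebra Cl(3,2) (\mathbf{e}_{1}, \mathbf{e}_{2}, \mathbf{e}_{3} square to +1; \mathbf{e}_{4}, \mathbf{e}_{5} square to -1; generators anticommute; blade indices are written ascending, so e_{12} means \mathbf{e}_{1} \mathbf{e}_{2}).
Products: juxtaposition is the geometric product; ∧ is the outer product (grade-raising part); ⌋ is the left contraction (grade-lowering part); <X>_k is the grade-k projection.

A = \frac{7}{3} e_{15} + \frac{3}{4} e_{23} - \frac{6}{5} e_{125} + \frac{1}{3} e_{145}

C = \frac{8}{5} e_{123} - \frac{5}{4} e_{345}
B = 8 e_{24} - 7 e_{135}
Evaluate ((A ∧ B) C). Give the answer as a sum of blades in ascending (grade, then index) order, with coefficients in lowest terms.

step 1: \frac{56}{3} e_{1245}
step 2: \frac{70}{3} e_{123} - \frac{448}{15} e_{345}
Answer: \frac{70}{3} e_{123} - \frac{448}{15} e_{345}


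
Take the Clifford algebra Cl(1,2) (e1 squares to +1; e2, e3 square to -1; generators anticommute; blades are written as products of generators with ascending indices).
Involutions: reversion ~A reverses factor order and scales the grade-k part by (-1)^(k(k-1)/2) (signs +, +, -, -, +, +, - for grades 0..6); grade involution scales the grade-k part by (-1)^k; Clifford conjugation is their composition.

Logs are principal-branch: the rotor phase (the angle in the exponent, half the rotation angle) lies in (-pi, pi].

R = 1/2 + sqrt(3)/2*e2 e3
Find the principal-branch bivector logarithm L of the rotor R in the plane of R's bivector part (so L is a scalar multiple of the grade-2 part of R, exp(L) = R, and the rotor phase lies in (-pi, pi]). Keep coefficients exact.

The scalar part of R is 1/2, and that scalar determines the rotor phase on the principal branch; recovering the unit plane as bivector-part over sine of the phase gives L = phase * plane.
Concretely: cos(phase) = 1/2 gives phase = ±pi/3, and since phase/sin(phase) is even the sign is immaterial: L = (phase/sin(phase)) * <R>_2 = (2*sqrt(3)*pi/9) * <R>_2.
Answer: pi/3*e2 e3


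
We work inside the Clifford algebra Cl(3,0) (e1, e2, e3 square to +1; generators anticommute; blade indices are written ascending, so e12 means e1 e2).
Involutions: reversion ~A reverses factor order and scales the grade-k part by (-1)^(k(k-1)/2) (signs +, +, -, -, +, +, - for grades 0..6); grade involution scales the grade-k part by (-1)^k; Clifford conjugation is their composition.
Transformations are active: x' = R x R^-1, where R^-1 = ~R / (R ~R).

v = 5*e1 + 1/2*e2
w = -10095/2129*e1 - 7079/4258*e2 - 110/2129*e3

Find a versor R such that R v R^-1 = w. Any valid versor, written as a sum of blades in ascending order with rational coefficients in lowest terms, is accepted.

The midline construction: v and w both square to 101/4, so reflecting in their sum 550/2129*e1 - 2475/2129*e2 - 110/2129*e3 exchanges them.
Answer: 550/2129*e1 - 2475/2129*e2 - 110/2129*e3


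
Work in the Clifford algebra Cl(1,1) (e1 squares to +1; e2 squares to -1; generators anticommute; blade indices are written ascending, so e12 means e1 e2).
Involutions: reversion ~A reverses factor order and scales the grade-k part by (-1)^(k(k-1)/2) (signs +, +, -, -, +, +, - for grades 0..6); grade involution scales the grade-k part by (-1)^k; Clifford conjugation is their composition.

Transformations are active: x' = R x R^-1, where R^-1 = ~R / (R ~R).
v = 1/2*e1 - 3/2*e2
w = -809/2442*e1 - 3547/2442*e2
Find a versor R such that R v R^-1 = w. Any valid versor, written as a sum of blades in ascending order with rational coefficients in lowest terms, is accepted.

Take R = v + w = 206/1221*e1 - 3605/1221*e2. Because q(v) = q(w) = -2, conjugation by R sends v exactly to w.
Answer: 206/1221*e1 - 3605/1221*e2


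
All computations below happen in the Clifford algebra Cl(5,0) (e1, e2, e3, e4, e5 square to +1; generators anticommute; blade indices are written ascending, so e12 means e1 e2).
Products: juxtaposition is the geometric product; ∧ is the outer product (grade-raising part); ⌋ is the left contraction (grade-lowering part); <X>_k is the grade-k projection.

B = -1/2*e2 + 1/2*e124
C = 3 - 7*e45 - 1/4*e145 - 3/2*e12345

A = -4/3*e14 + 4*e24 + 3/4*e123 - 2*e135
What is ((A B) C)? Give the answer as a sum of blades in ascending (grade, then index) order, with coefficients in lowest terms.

step 1: -2*e1 - 2/3*e2 + 2*e4 + 3/8*e13 - 3/8*e34 - 2/3*e124 + e1235 + e2345
step 2: -15/2*e1 - 2*e2 + 15/2*e4 - 14*e5 + 9/8*e13 + 1/2*e15 + 7*e23 + 1/6*e25 - 9/8*e34 + 29/8*e35 + 1/2*e45 + 1/4*e123 - 2*e124 + 197/48*e125 + 3/32*e135 + 14*e145 - 1/4*e234 + 197/48*e245 + 3/32*e345 + 7*e1234 + 6*e1235 - 1/6*e1245 - 29/8*e1345 + 6*e2345
Answer: -15/2*e1 - 2*e2 + 15/2*e4 - 14*e5 + 9/8*e13 + 1/2*e15 + 7*e23 + 1/6*e25 - 9/8*e34 + 29/8*e35 + 1/2*e45 + 1/4*e123 - 2*e124 + 197/48*e125 + 3/32*e135 + 14*e145 - 1/4*e234 + 197/48*e245 + 3/32*e345 + 7*e1234 + 6*e1235 - 1/6*e1245 - 29/8*e1345 + 6*e2345


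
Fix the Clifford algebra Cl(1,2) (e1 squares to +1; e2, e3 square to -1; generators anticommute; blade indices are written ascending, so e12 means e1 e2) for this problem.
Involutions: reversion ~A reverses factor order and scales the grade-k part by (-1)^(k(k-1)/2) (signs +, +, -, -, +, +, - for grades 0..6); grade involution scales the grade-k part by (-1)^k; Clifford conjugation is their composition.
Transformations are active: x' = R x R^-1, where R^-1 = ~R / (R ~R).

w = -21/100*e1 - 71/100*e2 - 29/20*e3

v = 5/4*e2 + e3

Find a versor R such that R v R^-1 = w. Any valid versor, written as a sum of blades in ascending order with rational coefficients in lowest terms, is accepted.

Construction: equal norms (both -41/16) license R = v + w = -21/100*e1 + 27/50*e2 - 9/20*e3 — nothing changes along that direction, while (v - w)/2 changes sign, so v maps onto w.
Answer: -21/100*e1 + 27/50*e2 - 9/20*e3


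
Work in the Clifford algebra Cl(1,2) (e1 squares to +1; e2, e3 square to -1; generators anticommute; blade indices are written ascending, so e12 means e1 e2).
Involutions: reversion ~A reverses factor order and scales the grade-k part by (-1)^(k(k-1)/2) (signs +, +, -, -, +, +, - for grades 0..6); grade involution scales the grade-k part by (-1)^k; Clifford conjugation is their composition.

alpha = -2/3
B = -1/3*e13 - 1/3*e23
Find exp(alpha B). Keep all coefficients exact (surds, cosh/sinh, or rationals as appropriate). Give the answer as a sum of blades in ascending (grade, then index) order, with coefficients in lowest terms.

B^2 term by term: the squares give (-1/3)^2*(e13)^2 + (-1/3)^2*(e23)^2 = 1/9*(+1) + 1/9*(-1) = 0 (each basis 2-blade squares to minus the product of its generators' squares); cross terms between blades sharing an index anticommute and cancel. So B^2 = 0.
B^2 = 0, so the series closes: exp(alpha B) = 1 + alpha B (parabolic case).
Answer: 1 + 2/9*e13 + 2/9*e23


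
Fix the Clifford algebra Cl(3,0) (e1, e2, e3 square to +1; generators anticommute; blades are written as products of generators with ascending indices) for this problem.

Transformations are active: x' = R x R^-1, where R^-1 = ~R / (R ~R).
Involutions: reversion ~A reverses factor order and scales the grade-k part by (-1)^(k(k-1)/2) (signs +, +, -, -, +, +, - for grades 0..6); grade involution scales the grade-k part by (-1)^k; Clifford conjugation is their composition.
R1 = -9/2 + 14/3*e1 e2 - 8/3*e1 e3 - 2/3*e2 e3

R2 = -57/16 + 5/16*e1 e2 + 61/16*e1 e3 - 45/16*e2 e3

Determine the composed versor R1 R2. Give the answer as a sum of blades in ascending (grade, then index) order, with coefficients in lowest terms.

Distribute over the terms of R1 (each basis-blade product reordered to ascending indices, repeated generators contracted through their squares):
(-9/2) R2 = 513/32 - 45/32*e1 e2 - 549/32*e1 e3 + 405/32*e2 e3
(14/3*e1 e2) R2 = -35/24 - 133/8*e1 e2 - 105/8*e1 e3 - 427/24*e2 e3
(-8/3*e1 e3) R2 = 61/6 - 15/2*e1 e2 + 19/2*e1 e3 - 5/6*e2 e3
(-2/3*e2 e3) R2 = -15/8 - 61/24*e1 e2 + 5/24*e1 e3 + 19/8*e2 e3
Summing the partial products and collecting blades:
Answer: 2195/96 - 2695/96*e1 e2 - 1975/96*e1 e3 - 115/32*e2 e3


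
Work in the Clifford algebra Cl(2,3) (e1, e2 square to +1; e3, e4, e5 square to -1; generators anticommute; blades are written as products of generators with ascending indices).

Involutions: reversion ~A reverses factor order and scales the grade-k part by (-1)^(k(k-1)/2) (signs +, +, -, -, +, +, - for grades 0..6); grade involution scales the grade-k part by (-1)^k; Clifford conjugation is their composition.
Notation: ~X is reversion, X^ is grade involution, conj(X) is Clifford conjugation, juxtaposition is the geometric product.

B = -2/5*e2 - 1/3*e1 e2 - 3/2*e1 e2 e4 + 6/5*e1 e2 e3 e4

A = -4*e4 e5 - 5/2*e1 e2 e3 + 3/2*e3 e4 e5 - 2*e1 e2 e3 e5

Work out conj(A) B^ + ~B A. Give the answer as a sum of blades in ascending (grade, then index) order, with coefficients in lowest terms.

first term: -5/6*e3 - 3*e4 + e1 e3 + 15/4*e3 e4 - 2/3*e3 e5 - 12/5*e4 e5 + 21/5*e1 e2 e5 - 4/5*e1 e3 e5 + 8/5*e2 e4 e5 - 3*e3 e4 e5 + 141/20*e1 e2 e3 e5 - 4/3*e1 e2 e4 e5 - 3/5*e2 e3 e4 e5 - 1/2*e1 e2 e3 e4 e5
second term: 5/6*e3 + 3*e4 - e1 e3 - 15/4*e3 e4 + 2/3*e3 e5 + 12/5*e4 e5 + 21/5*e1 e2 e5 - 4/5*e1 e3 e5 + 8/5*e2 e4 e5 - 3*e3 e4 e5 + 141/20*e1 e2 e3 e5 - 4/3*e1 e2 e4 e5 - 3/5*e2 e3 e4 e5 + 1/2*e1 e2 e3 e4 e5
Answer: 42/5*e1 e2 e5 - 8/5*e1 e3 e5 + 16/5*e2 e4 e5 - 6*e3 e4 e5 + 141/10*e1 e2 e3 e5 - 8/3*e1 e2 e4 e5 - 6/5*e2 e3 e4 e5


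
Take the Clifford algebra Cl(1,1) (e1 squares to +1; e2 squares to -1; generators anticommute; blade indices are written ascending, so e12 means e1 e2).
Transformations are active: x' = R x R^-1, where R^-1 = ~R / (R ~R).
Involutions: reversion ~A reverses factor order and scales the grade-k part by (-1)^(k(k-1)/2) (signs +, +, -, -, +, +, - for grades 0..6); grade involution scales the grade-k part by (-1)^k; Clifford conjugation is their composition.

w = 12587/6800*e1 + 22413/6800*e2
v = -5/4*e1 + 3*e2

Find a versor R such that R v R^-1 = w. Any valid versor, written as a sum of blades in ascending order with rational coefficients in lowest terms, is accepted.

A norm check does it: q(v) = q(w) = -119/16, hence R = v + w = 4087/6800*e1 + 42813/6800*e2 realises the map — parallel part kept, (v - w)/2 negated, v carried to w.
Answer: 4087/6800*e1 + 42813/6800*e2


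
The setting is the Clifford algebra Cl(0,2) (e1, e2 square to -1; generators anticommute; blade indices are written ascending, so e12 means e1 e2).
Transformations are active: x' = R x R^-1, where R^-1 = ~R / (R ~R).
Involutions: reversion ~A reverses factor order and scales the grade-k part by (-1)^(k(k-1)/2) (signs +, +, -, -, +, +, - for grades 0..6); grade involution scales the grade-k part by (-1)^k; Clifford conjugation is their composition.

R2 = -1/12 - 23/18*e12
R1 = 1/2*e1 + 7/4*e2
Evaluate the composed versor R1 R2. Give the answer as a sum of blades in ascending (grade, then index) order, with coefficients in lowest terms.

Distribute over the terms of R1 (each basis-blade product reordered to ascending indices, repeated generators contracted through their squares):
(1/2*e1) R2 = -1/24*e1 + 23/36*e2
(7/4*e2) R2 = -161/72*e1 - 7/48*e2
Summing the partial products and collecting blades:
Answer: -41/18*e1 + 71/144*e2


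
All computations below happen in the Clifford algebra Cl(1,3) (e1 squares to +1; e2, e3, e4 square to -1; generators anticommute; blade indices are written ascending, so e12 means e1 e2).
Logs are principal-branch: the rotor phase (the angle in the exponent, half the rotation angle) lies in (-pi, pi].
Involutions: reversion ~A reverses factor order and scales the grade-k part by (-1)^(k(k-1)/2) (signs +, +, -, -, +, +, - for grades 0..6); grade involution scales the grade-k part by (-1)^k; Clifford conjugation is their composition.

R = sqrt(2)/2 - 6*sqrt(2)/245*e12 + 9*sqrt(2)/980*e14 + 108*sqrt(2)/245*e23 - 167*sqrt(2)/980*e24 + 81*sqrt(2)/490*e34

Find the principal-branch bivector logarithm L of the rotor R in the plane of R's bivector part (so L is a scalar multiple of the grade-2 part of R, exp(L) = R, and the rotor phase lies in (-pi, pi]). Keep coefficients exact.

The scalar part of R is sqrt(2)/2, which fixes the principal-branch rotor phase; the unit plane is then the bivector part divided by the sine of that phase, and L is that plane scaled by the phase.
Concretely: cos(phase) = sqrt(2)/2 gives phase = ±pi/4, and since phase/sin(phase) is even the sign is immaterial: L = (phase/sin(phase)) * <R>_2 = (sqrt(2)*pi/4) * <R>_2.
Answer: -3*pi/245*e12 + 9*pi/1960*e14 + 54*pi/245*e23 - 167*pi/1960*e24 + 81*pi/980*e34


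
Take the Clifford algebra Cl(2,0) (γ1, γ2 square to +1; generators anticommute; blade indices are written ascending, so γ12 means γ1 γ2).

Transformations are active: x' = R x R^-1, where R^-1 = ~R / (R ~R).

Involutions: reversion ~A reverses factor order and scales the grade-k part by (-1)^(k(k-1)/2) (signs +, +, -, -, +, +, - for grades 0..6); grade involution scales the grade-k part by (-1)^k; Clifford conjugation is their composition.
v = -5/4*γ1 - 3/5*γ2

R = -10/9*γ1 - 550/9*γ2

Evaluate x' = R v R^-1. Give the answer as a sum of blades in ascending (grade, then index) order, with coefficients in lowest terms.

~R = -10/9*γ1 - 550/9*γ2, and R ~R = 302600/81, so R^-1 = ~R / (302600/81).
R v = 685/18 - 1363/18*γ12
Answer: 1857/1513*γ1 - 19519/30260*γ2


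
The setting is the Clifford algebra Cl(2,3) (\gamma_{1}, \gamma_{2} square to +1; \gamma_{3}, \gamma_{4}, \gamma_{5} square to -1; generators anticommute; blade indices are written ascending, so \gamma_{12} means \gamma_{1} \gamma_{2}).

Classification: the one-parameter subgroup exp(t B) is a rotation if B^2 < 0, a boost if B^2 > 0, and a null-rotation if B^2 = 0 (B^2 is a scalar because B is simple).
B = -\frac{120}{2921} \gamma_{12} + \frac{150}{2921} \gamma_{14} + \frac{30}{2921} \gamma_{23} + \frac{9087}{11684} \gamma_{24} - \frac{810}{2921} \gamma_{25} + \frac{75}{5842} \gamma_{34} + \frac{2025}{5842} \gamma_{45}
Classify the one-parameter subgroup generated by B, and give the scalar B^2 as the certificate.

B^2 term by term: the squares give (-\frac{120}{2921})^2*(\gamma_{12})^2 + (\frac{150}{2921})^2*(\gamma_{14})^2 + (\frac{30}{2921})^2*(\gamma_{23})^2 + (\frac{9087}{11684})^2*(\gamma_{24})^2 + (-\frac{810}{2921})^2*(\gamma_{25})^2 + (\frac{75}{5842})^2*(\gamma_{34})^2 + (\frac{2025}{5842})^2*(\gamma_{45})^2 = \frac{14400}{8532241}*(-1) + \frac{22500}{8532241}*(+1) + \frac{900}{8532241}*(+1) + \frac{82573569}{136515856}*(+1) + \frac{656100}{8532241}*(+1) + \frac{5625}{34128964}*(-1) + \frac{4100625}{34128964}*(-1) = \frac{9}{16} (each basis 2-blade squares to minus the product of its generators' squares); cross terms between blades sharing an index anticommute and cancel; the commuting (index-disjoint) pairs give grade-4 terms 2*c*c'*(blade product), which cancel blade by blade — \gamma_{1234}: -\frac{9000}{8532241} + \frac{9000}{8532241} = 0; \gamma_{1245}: -\frac{243000}{8532241} + \frac{243000}{8532241} = 0; \gamma_{2345}: \frac{60750}{8532241} - \frac{60750}{8532241} = 0 — confirming B is simple. So B^2 = \frac{9}{16}.
Answer: boost, certificate B^2 = \frac{9}{16}. Why this suffices: the scalar \frac{9}{16} survives any versor conjugation, so its sign alone determines the class however B is presented.


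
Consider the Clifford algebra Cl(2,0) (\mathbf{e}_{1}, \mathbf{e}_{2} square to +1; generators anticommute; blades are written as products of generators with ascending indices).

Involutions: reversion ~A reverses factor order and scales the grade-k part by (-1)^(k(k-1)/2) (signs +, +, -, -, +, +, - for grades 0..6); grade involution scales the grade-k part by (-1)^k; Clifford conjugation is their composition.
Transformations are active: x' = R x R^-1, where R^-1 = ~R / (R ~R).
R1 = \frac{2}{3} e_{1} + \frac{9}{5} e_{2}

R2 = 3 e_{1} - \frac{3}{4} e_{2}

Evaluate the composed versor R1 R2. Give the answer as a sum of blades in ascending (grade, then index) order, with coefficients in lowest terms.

Distribute over the terms of R1 (each basis-blade product reordered to ascending indices, repeated generators contracted through their squares):
(\frac{2}{3} e_{1}) R2 = 2 - \frac{1}{2} e_{1} e_{2}
(\frac{9}{5} e_{2}) R2 = -\frac{27}{20} - \frac{27}{5} e_{1} e_{2}
Summing the partial products and collecting blades:
Answer: \frac{13}{20} - \frac{59}{10} e_{1} e_{2}


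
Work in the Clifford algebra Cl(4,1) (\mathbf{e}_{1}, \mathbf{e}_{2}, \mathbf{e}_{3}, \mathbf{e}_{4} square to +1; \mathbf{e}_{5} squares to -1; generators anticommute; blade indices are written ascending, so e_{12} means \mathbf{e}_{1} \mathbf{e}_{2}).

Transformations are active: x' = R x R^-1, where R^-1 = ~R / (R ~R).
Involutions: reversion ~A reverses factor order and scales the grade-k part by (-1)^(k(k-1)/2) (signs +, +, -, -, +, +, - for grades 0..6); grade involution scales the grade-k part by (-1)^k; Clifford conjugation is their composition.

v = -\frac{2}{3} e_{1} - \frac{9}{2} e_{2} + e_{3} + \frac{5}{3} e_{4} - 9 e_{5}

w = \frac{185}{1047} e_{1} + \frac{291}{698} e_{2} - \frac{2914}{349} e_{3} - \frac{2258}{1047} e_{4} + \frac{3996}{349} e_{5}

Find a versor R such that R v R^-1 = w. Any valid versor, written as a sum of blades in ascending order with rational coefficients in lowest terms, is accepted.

Reasoning: v^2 = w^2 = -\frac{2035}{36} since conjugation preserves the quadratic form; R = v + w = -\frac{171}{349} e_{1} - \frac{1425}{349} e_{2} - \frac{2565}{349} e_{3} - \frac{171}{349} e_{4} + \frac{855}{349} e_{5} is then valid when invertible, keeping its own part and reversing (v - w)/2.
Answer: -\frac{171}{349} e_{1} - \frac{1425}{349} e_{2} - \frac{2565}{349} e_{3} - \frac{171}{349} e_{4} + \frac{855}{349} e_{5}


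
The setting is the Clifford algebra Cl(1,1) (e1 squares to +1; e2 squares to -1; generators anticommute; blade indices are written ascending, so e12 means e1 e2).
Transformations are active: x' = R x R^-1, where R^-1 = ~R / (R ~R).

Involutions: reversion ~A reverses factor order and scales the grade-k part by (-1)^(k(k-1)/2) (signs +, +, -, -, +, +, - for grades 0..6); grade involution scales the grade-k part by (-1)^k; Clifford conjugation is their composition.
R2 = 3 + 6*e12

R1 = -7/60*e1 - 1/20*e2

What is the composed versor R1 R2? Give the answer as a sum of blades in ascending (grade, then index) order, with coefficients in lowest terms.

Distribute over the terms of R1 (each basis-blade product reordered to ascending indices, repeated generators contracted through their squares):
(-7/60*e1) R2 = -7/20*e1 - 7/10*e2
(-1/20*e2) R2 = -3/10*e1 - 3/20*e2
Summing the partial products and collecting blades:
Answer: -13/20*e1 - 17/20*e2


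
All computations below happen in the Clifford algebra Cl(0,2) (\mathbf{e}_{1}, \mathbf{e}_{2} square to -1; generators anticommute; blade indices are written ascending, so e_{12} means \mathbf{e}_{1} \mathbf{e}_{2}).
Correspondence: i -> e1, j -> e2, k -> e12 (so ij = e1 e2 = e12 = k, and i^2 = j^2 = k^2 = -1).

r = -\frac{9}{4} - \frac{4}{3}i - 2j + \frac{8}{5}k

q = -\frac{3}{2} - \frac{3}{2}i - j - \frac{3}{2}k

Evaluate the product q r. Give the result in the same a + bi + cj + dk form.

In blades: q = -\frac{3}{2} - \frac{3}{2} e_{1} - e_{2} - \frac{3}{2} e_{12}, r = -\frac{9}{4} - \frac{4}{3} e_{1} - 2 e_{2} + \frac{8}{5} e_{12}.
Distribute q over r term by term (generator squares from the signature, products reordered to ascending indices): (-\frac{3}{2})*r = \frac{27}{8} + 2 e_{1} + 3 e_{2} - \frac{12}{5} e_{12}; (-\frac{3}{2} e_{1})*r = -2 + \frac{27}{8} e_{1} + \frac{12}{5} e_{2} + 3 e_{12}; (-e_{2})*r = -2 - \frac{8}{5} e_{1} + \frac{9}{4} e_{2} - \frac{4}{3} e_{12}; (-\frac{3}{2} e_{12})*r = \frac{12}{5} - 3 e_{1} + 2 e_{2} + \frac{27}{8} e_{12}.
Sum: \frac{71}{40} + \frac{31}{40} e_{1} + \frac{193}{20} e_{2} + \frac{317}{120} e_{12}; translating back through the correspondence:
Answer: \frac{71}{40} + \frac{31}{40}i + \frac{193}{20}j + \frac{317}{120}k


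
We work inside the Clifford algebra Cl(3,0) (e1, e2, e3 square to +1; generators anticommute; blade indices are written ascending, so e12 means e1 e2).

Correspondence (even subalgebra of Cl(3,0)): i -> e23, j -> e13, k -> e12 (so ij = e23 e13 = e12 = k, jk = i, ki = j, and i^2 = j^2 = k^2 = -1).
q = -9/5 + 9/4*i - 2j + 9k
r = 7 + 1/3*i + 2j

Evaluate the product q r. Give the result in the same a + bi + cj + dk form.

In blades: q = -9/5 + 9*e12 - 2*e13 + 9/4*e23, r = 7 + 2*e13 + 1/3*e23.
Distribute q over r term by term (generator squares from the signature, products reordered to ascending indices): (-9/5)*r = -63/5 - 18/5*e13 - 3/5*e23; (9*e12)*r = 63*e12 + 3*e13 - 18*e23; (-2*e13)*r = 4 + 2/3*e12 - 14*e13; (9/4*e23)*r = -3/4 + 9/2*e12 + 63/4*e23.
Sum: -187/20 + 409/6*e12 - 73/5*e13 - 57/20*e23; translating back through the correspondence:
Answer: -187/20 - 57/20*i - 73/5*j + 409/6*k


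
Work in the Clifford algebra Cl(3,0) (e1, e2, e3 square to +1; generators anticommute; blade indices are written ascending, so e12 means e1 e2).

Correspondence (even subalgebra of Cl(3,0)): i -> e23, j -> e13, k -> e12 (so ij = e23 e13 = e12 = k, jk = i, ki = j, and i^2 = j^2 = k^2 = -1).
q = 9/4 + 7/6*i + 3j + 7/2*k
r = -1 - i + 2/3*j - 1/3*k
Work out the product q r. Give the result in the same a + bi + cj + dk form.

In blades: q = 9/4 + 7/2*e12 + 3*e13 + 7/6*e23, r = -1 - 1/3*e12 + 2/3*e13 - e23.
Distribute q over r term by term (generator squares from the signature, products reordered to ascending indices): (9/4)*r = -9/4 - 3/4*e12 + 3/2*e13 - 9/4*e23; (7/2*e12)*r = 7/6 - 7/2*e12 - 7/2*e13 - 7/3*e23; (3*e13)*r = -2 + 3*e12 - 3*e13 - e23; (7/6*e23)*r = 7/6 + 7/9*e12 + 7/18*e13 - 7/6*e23.
Sum: -23/12 - 17/36*e12 - 83/18*e13 - 27/4*e23; translating back through the correspondence:
Answer: -23/12 - 27/4*i - 83/18*j - 17/36*k


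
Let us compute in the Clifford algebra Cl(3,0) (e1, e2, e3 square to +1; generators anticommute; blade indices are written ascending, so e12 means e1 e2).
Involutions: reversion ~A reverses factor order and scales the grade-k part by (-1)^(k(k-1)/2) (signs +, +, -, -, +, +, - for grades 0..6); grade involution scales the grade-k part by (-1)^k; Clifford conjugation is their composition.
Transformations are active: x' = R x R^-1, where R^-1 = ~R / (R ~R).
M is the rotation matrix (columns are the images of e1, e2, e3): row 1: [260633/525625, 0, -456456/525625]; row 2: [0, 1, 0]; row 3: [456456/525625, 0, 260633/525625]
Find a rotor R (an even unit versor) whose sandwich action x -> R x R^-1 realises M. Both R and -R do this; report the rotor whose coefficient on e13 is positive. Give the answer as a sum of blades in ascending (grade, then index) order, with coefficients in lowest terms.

Method: write R = a + b12*e12 + b13*e13 + b23*e23 with a^2 + b12^2 + b13^2 + b23^2 = 1 (so R^-1 = ~R). Expanding the columns R e_j ~R gives tr M = 4a^2 - 1 and, from the antisymmetric part, M21 - M12 = -4a*b12, M13 - M31 = 4a*b13, M32 - M23 = -4a*b23.
Here tr M = 1046891/525625, so a^2 = (1 + tr M)/4 = 393129/525625 and a = ±627/725. Taking a = 627/725: M21 - M12 = 0, M13 - M31 = -912912/525625, M32 - M23 = 0, giving b12 = 0, b13 = -364/725, b23 = 0, i.e. R = 627/725 - 364/725*e13.
Its e13 coefficient is negative, so report the other preimage -R.
Answer: -627/725 + 364/725*e13. Sheet selection: the two-to-one cover makes ±R indistinguishable at the matrix level (trace 1046891/525625), so uniqueness comes from the required sign on e13.


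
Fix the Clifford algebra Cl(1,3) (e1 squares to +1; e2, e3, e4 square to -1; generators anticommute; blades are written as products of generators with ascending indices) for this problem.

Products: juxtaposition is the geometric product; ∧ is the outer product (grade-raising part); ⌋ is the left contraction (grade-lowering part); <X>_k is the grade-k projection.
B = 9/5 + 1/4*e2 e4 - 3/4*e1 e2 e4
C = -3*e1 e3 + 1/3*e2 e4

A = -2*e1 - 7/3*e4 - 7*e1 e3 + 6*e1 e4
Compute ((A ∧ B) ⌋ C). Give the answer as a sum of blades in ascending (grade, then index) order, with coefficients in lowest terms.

step 1: -18/5*e1 - 21/5*e4 - 63/5*e1 e3 + 54/5*e1 e4 - 1/2*e1 e2 e4 + 7/4*e1 e2 e3 e4
step 2: 189/5 - 7/5*e2 + 54/5*e3
Answer: 189/5 - 7/5*e2 + 54/5*e3


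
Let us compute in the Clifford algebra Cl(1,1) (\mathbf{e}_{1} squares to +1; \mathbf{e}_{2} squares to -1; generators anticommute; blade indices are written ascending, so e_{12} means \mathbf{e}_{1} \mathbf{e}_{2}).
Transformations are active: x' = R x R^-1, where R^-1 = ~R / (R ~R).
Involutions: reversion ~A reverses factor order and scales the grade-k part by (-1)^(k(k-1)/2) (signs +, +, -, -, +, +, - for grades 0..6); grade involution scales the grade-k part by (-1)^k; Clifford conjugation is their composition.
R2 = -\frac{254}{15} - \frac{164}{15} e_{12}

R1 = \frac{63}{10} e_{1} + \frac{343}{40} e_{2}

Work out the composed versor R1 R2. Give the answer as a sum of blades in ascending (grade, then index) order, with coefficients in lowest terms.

Distribute over the terms of R1 (each basis-blade product reordered to ascending indices, repeated generators contracted through their squares):
(\frac{63}{10} e_{1}) R2 = -\frac{2667}{25} e_{1} - \frac{1722}{25} e_{2}
(\frac{343}{40} e_{2}) R2 = -\frac{14063}{150} e_{1} - \frac{43561}{300} e_{2}
Summing the partial products and collecting blades:
Answer: -\frac{6013}{30} e_{1} - \frac{2569}{12} e_{2}


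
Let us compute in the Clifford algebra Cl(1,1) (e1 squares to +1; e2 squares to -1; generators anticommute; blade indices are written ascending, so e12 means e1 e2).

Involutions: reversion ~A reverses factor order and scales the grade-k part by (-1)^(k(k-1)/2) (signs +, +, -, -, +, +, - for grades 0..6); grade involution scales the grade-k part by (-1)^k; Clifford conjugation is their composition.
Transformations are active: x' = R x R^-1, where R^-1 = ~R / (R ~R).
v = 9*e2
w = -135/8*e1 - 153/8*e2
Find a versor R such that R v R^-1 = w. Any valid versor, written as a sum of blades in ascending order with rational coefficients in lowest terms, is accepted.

Sketch: the shared square -81 makes R = v + w = -135/8*e1 - 81/8*e2 the natural versor; its sandwich fixes that direction, negates (v - w)/2, and sends v to w.
Answer: -135/8*e1 - 81/8*e2


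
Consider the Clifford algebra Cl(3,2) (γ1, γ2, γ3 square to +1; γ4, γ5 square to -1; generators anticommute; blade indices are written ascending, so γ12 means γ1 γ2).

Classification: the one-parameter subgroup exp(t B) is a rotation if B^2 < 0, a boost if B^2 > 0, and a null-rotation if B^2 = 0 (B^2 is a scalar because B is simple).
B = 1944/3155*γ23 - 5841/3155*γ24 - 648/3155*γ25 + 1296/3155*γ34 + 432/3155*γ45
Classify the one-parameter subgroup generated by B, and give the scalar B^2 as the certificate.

B^2 term by term: the squares give (1944/3155)^2*(γ23)^2 + (-5841/3155)^2*(γ24)^2 + (-648/3155)^2*(γ25)^2 + (1296/3155)^2*(γ34)^2 + (432/3155)^2*(γ45)^2 = 3779136/9954025*(-1) + 34117281/9954025*(+1) + 419904/9954025*(+1) + 1679616/9954025*(+1) + 186624/9954025*(-1) = 81/25 (each basis 2-blade squares to minus the product of its generators' squares); cross terms between blades sharing an index anticommute and cancel; the commuting (index-disjoint) pairs give grade-4 terms 2*c*c'*(blade product), which cancel blade by blade — γ2345: 1679616/9954025 - 1679616/9954025 = 0 — confirming B is simple. So B^2 = 81/25.
Answer: boost, certificate B^2 = 81/25. One invariant decides it: the square 81/25 survives every conjugation, and its sign is exactly the classification.


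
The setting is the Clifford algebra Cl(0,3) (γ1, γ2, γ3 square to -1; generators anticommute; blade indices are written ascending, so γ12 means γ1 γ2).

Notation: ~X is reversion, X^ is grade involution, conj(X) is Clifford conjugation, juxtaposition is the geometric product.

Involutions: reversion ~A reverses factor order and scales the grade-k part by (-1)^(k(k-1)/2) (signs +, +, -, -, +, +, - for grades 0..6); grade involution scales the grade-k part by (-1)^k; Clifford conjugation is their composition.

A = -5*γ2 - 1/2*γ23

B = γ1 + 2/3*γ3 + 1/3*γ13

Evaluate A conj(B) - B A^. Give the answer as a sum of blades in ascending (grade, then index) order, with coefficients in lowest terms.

first term: -1/3*γ2 - 31/6*γ12 + 10/3*γ23 - 7/6*γ123
second term: -1/3*γ2 + 29/6*γ12 - 10/3*γ23 - 13/6*γ123
Answer: -10*γ12 + 20/3*γ23 + γ123


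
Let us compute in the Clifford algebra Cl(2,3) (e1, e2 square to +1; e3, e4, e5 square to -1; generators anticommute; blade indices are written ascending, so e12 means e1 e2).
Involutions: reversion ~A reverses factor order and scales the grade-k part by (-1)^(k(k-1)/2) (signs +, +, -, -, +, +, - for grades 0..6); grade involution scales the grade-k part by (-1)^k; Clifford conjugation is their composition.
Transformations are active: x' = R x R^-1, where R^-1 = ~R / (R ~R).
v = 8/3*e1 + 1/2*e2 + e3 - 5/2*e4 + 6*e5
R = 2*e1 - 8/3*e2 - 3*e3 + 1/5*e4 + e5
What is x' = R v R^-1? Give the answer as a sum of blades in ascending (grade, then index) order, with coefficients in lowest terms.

~R = 2*e1 - 8/3*e2 - 3*e3 + 1/5*e4 + e5, and R ~R = 241/225, so R^-1 = ~R / (241/225).
R v = 3/2 + 73/9*e12 + 10*e13 - 83/15*e14 + 28/3*e15 - 7/6*e23 + 197/30*e24 - 33/2*e25 + 73/10*e34 - 19*e35 + 37/10*e45
Answer: 2122/723*e1 - 3841/482*e2 - 2266/241*e3 + 1475/482*e4 - 771/241*e5
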